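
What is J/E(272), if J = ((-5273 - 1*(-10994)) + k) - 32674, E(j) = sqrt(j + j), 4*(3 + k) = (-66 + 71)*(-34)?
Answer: -53997*sqrt(34)/272 ≈ -1157.6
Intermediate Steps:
k = -91/2 (k = -3 + ((-66 + 71)*(-34))/4 = -3 + (5*(-34))/4 = -3 + (1/4)*(-170) = -3 - 85/2 = -91/2 ≈ -45.500)
E(j) = sqrt(2)*sqrt(j) (E(j) = sqrt(2*j) = sqrt(2)*sqrt(j))
J = -53997/2 (J = ((-5273 - 1*(-10994)) - 91/2) - 32674 = ((-5273 + 10994) - 91/2) - 32674 = (5721 - 91/2) - 32674 = 11351/2 - 32674 = -53997/2 ≈ -26999.)
J/E(272) = -53997*sqrt(34)/136/2 = -53997*sqrt(34)/272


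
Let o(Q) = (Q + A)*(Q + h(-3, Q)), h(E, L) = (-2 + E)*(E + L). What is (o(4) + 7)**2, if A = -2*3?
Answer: 81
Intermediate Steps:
A = -6
o(Q) = (-6 + Q)*(15 - 4*Q) (o(Q) = (Q - 6)*(Q + ((-3)**2 - 2*(-3) - 2*Q - 3*Q)) = (-6 + Q)*(Q + (9 + 6 - 2*Q - 3*Q)) = (-6 + Q)*(Q + (15 - 5*Q)) = (-6 + Q)*(15 - 4*Q))
(o(4) + 7)**2 = ((-90 - 4*4**2 + 39*4) + 7)**2 = ((-90 - 4*16 + 156) + 7)**2 = ((-90 - 64 + 156) + 7)**2 = (2 + 7)**2 = 9**2 = 81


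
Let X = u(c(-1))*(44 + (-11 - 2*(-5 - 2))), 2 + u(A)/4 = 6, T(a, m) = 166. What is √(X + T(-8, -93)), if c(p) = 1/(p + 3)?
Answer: 3*√102 ≈ 30.299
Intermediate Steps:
c(p) = 1/(3 + p)
u(A) = 16 (u(A) = -8 + 4*6 = -8 + 24 = 16)
X = 752 (X = 16*(44 + (-11 - 2*(-5 - 2))) = 16*(44 + (-11 - 2*(-7))) = 16*(44 + (-11 - 1*(-14))) = 16*(44 + (-11 + 14)) = 16*(44 + 3) = 16*47 = 752)
√(X + T(-8, -93)) = √(752 + 166) = √918 = 3*√102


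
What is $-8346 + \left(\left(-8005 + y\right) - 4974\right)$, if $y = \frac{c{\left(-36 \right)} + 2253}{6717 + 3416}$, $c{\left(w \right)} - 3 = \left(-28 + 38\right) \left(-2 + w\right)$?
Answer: $- \frac{216084349}{10133} \approx -21325.0$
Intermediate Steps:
$c{\left(w \right)} = -17 + 10 w$ ($c{\left(w \right)} = 3 + \left(-28 + 38\right) \left(-2 + w\right) = 3 + 10 \left(-2 + w\right) = 3 + \left(-20 + 10 w\right) = -17 + 10 w$)
$y = \frac{1876}{10133}$ ($y = \frac{\left(-17 + 10 \left(-36\right)\right) + 2253}{6717 + 3416} = \frac{\left(-17 - 360\right) + 2253}{10133} = \left(-377 + 2253\right) \frac{1}{10133} = 1876 \cdot \frac{1}{10133} = \frac{1876}{10133} \approx 0.18514$)
$-8346 + \left(\left(-8005 + y\right) - 4974\right) = -8346 + \left(\left(-8005 + \frac{1876}{10133}\right) - 4974\right) = -8346 - \frac{131514331}{10133} = - \frac{216084349}{10133}$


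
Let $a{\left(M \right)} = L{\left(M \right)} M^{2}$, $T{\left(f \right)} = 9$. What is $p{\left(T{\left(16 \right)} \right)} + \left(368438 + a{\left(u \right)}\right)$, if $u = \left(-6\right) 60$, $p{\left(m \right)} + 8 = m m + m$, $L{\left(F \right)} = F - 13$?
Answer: $-47972280$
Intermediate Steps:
$L{\left(F \right)} = -13 + F$
$p{\left(m \right)} = -8 + m + m^{2}$ ($p{\left(m \right)} = -8 + \left(m m + m\right) = -8 + \left(m^{2} + m\right) = -8 + \left(m + m^{2}\right) = -8 + m + m^{2}$)
$u = -360$
$a{\left(M \right)} = M^{2} \left(-13 + M\right)$ ($a{\left(M \right)} = \left(-13 + M\right) M^{2} = M^{2} \left(-13 + M\right)$)
$p{\left(T{\left(16 \right)} \right)} + \left(368438 + a{\left(u \right)}\right) = \left(-8 + 9 + 9^{2}\right) + \left(368438 + \left(-360\right)^{2} \left(-13 - 360\right)\right) = \left(-8 + 9 + 81\right) + \left(368438 + 129600 \left(-373\right)\right) = 82 + \left(368438 - 48340800\right) = 82 - 47972362 = -47972280$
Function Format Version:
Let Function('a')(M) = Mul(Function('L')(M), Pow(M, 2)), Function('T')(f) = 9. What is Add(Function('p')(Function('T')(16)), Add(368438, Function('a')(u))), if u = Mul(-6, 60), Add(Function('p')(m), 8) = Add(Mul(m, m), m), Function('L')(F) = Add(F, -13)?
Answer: -47972280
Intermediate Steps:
Function('L')(F) = Add(-13, F)
Function('p')(m) = Add(-8, m, Pow(m, 2)) (Function('p')(m) = Add(-8, Add(Mul(m, m), m)) = Add(-8, Add(Pow(m, 2), m)) = Add(-8, Add(m, Pow(m, 2))) = Add(-8, m, Pow(m, 2)))
u = -360
Function('a')(M) = Mul(Pow(M, 2), Add(-13, M)) (Function('a')(M) = Mul(Add(-13, M), Pow(M, 2)) = Mul(Pow(M, 2), Add(-13, M)))
Add(Function('p')(Function('T')(16)), Add(368438, Function('a')(u))) = Add(Add(-8, 9, Pow(9, 2)), Add(368438, Mul(Pow(-360, 2), Add(-13, -360)))) = Add(Add(-8, 9, 81), Add(368438, Mul(129600, -373))) = Add(82, Add(368438, -48340800)) = Add(82, -47972362) = -47972280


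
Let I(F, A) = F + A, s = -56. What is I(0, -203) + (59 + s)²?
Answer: -194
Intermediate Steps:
I(F, A) = A + F
I(0, -203) + (59 + s)² = (-203 + 0) + (59 - 56)² = -203 + 3² = -203 + 9 = -194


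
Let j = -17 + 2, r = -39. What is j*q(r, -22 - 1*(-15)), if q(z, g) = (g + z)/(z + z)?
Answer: -115/13 ≈ -8.8462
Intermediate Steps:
q(z, g) = (g + z)/(2*z) (q(z, g) = (g + z)/((2*z)) = (g + z)*(1/(2*z)) = (g + z)/(2*z))
j = -15
j*q(r, -22 - 1*(-15)) = -15*((-22 - 1*(-15)) - 39)/(2*(-39)) = -15*(-1)*((-22 + 15) - 39)/(2*39) = -15*(-1)*(-7 - 39)/(2*39) = -15*(-1)*(-46)/(2*39) = -15*23/39 = -115/13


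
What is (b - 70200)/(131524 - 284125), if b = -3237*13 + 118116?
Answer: -1945/50867 ≈ -0.038237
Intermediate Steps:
b = 76035 (b = -42081 + 118116 = 76035)
(b - 70200)/(131524 - 284125) = (76035 - 70200)/(131524 - 284125) = 5835/(-152601) = 5835*(-1/152601) = -1945/50867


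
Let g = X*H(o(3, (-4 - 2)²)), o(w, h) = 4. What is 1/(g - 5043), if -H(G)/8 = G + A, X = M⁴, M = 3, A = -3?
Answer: -1/5691 ≈ -0.00017572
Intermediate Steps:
X = 81 (X = 3⁴ = 81)
H(G) = 24 - 8*G (H(G) = -8*(G - 3) = -8*(-3 + G) = 24 - 8*G)
g = -648 (g = 81*(24 - 8*4) = 81*(24 - 32) = 81*(-8) = -648)
1/(g - 5043) = 1/(-648 - 5043) = 1/(-5691) = -1/5691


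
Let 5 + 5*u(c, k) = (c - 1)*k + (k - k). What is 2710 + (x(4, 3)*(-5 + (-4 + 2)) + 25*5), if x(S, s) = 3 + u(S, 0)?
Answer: 2821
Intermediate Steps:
u(c, k) = -1 + k*(-1 + c)/5 (u(c, k) = -1 + ((c - 1)*k + (k - k))/5 = -1 + ((-1 + c)*k + 0)/5 = -1 + (k*(-1 + c) + 0)/5 = -1 + (k*(-1 + c))/5 = -1 + k*(-1 + c)/5)
x(S, s) = 2 (x(S, s) = 3 + (-1 - ⅕*0 + (⅕)*S*0) = 3 + (-1 + 0 + 0) = 3 - 1 = 2)
2710 + (x(4, 3)*(-5 + (-4 + 2)) + 25*5) = 2710 + (2*(-5 + (-4 + 2)) + 25*5) = 2710 + (2*(-5 - 2) + 125) = 2710 + (2*(-7) + 125) = 2710 + (-14 + 125) = 2710 + 111 = 2821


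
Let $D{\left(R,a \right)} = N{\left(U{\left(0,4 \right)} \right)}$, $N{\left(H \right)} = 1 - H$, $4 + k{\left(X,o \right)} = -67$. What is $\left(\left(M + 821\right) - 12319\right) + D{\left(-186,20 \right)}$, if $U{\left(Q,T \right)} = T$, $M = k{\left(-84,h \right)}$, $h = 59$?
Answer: $-11572$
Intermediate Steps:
$k{\left(X,o \right)} = -71$ ($k{\left(X,o \right)} = -4 - 67 = -71$)
$M = -71$
$D{\left(R,a \right)} = -3$ ($D{\left(R,a \right)} = 1 - 4 = -3$)
$\left(\left(M + 821\right) - 12319\right) + D{\left(-186,20 \right)} = \left(\left(-71 + 821\right) - 12319\right) - 3 = \left(750 - 12319\right) - 3 = -11569 - 3 = -11572$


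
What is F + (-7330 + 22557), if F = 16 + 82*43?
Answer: 18769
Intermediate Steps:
F = 3542 (F = 16 + 3526 = 3542)
F + (-7330 + 22557) = 3542 + (-7330 + 22557) = 3542 + 15227 = 18769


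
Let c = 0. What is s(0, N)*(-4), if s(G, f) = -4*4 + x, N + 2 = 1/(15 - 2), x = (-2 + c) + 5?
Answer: 52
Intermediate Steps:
x = 3 (x = (-2 + 0) + 5 = -2 + 5 = 3)
N = -25/13 (N = -2 + 1/(15 - 2) = -2 + 1/13 = -25/13 ≈ -1.9231)
s(G, f) = -13 (s(G, f) = -4*4 + 3 = -16 + 3 = -13)
s(0, N)*(-4) = -13*(-4) = 52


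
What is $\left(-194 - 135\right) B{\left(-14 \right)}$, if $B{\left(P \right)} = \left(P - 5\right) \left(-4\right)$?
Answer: $-25004$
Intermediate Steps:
$B{\left(P \right)} = 20 - 4 P$ ($B{\left(P \right)} = \left(-5 + P\right) \left(-4\right) = 20 - 4 P$)
$\left(-194 - 135\right) B{\left(-14 \right)} = \left(-194 - 135\right) \left(20 - -56\right) = - 329 \left(20 + 56\right) = \left(-329\right) 76 = -25004$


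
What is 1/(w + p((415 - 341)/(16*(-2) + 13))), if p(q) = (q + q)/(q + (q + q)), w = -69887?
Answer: -3/209659 ≈ -1.4309e-5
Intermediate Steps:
p(q) = 2/3 (p(q) = (2*q)/(q + 2*q) = (2*q)/((3*q)) = (2*q)*(1/(3*q)) = 2/3)
1/(w + p((415 - 341)/(16*(-2) + 13))) = 1/(-69887 + 2/3) = 1/(-209659/3) = -3/209659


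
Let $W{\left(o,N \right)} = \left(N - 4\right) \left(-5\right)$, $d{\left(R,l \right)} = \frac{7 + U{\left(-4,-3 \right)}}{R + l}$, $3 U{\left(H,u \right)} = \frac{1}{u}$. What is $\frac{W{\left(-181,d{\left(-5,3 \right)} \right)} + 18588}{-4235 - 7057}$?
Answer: $- \frac{167627}{101628} \approx -1.6494$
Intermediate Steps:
$U{\left(H,u \right)} = \frac{1}{3 u}$
$d{\left(R,l \right)} = \frac{62}{9 \left(R + l\right)}$ ($d{\left(R,l \right)} = \frac{7 + \frac{1}{3 \left(-3\right)}}{R + l} = \frac{7 + \frac{1}{3} \left(- \frac{1}{3}\right)}{R + l} = \frac{7 - \frac{1}{9}}{R + l} = \frac{62}{9 \left(R + l\right)}$)
$W{\left(o,N \right)} = 20 - 5 N$ ($W{\left(o,N \right)} = \left(-4 + N\right) \left(-5\right) = 20 - 5 N$)
$\frac{W{\left(-181,d{\left(-5,3 \right)} \right)} + 18588}{-4235 - 7057} = \frac{\left(20 - 5 \frac{62}{9 \left(-5 + 3\right)}\right) + 18588}{-4235 - 7057} = \frac{\left(20 - 5 \frac{62}{9 \left(-2\right)}\right) + 18588}{-11292} = \left(\left(20 - 5 \cdot \frac{62}{9} \left(- \frac{1}{2}\right)\right) + 18588\right) \left(- \frac{1}{11292}\right) = \left(\left(20 - - \frac{155}{9}\right) + 18588\right) \left(- \frac{1}{11292}\right) = \left(\left(20 + \frac{155}{9}\right) + 18588\right) \left(- \frac{1}{11292}\right) = \left(\frac{335}{9} + 18588\right) \left(- \frac{1}{11292}\right) = \frac{167627}{9} \left(- \frac{1}{11292}\right) = - \frac{167627}{101628}$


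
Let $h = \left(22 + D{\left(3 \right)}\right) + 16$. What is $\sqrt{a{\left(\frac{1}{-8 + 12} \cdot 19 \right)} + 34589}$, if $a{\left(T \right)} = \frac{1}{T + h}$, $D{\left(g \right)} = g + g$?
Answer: $\frac{\sqrt{1315247505}}{195} \approx 185.98$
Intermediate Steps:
$D{\left(g \right)} = 2 g$
$h = 44$ ($h = \left(22 + 2 \cdot 3\right) + 16 = \left(22 + 6\right) + 16 = 28 + 16 = 44$)
$a{\left(T \right)} = \frac{1}{44 + T}$ ($a{\left(T \right)} = \frac{1}{T + 44} = \frac{1}{44 + T}$)
$\sqrt{a{\left(\frac{1}{-8 + 12} \cdot 19 \right)} + 34589} = \sqrt{\frac{1}{44 + \frac{1}{-8 + 12} \cdot 19} + 34589} = \sqrt{\frac{1}{44 + \frac{1}{4} \cdot 19} + 34589} = \sqrt{\frac{1}{44 + \frac{19}{4}} + 34589} = \sqrt{\frac{1}{\frac{195}{4}} + 34589} = \sqrt{\frac{4}{195} + 34589} = \sqrt{\frac{6744859}{195}} = \frac{\sqrt{1315247505}}{195}$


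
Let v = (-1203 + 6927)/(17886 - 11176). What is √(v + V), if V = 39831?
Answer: √448348333785/3355 ≈ 199.58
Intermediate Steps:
v = 2862/3355 (v = 5724/6710 = 5724*(1/6710) = 2862/3355 ≈ 0.85306)
√(v + V) = √(2862/3355 + 39831) = √(133635867/3355) = √448348333785/3355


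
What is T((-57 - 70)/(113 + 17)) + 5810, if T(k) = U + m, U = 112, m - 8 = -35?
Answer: 5895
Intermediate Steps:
m = -27 (m = 8 - 35 = -27)
T(k) = 85 (T(k) = 112 - 27 = 85)
T((-57 - 70)/(113 + 17)) + 5810 = 85 + 5810 = 5895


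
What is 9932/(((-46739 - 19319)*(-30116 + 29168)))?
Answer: 2483/15655746 ≈ 0.00015860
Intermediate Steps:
9932/(((-46739 - 19319)*(-30116 + 29168))) = 9932/((-66058*(-948))) = 9932/62622984 = 9932*(1/62622984) = 2483/15655746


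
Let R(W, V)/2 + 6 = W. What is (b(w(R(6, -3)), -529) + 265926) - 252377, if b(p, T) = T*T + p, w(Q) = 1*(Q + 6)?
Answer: 293396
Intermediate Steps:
R(W, V) = -12 + 2*W
w(Q) = 6 + Q (w(Q) = 1*(6 + Q) = 6 + Q)
b(p, T) = p + T**2 (b(p, T) = T**2 + p = p + T**2)
(b(w(R(6, -3)), -529) + 265926) - 252377 = (((6 + (-12 + 2*6)) + (-529)**2) + 265926) - 252377 = (((6 + (-12 + 12)) + 279841) + 265926) - 252377 = (((6 + 0) + 279841) + 265926) - 252377 = ((6 + 279841) + 265926) - 252377 = (279847 + 265926) - 252377 = 545773 - 252377 = 293396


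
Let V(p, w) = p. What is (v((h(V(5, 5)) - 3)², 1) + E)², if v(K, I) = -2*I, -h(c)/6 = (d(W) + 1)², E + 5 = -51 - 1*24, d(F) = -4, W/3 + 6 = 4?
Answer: 6724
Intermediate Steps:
W = -6 (W = -18 + 3*4 = -18 + 12 = -6)
E = -80 (E = -5 + (-51 - 1*24) = -5 + (-51 - 24) = -5 - 75 = -80)
h(c) = -54 (h(c) = -6*(-4 + 1)² = -6*(-3)² = -6*9 = -54)
(v((h(V(5, 5)) - 3)², 1) + E)² = (-2*1 - 80)² = (-2 - 80)² = (-82)² = 6724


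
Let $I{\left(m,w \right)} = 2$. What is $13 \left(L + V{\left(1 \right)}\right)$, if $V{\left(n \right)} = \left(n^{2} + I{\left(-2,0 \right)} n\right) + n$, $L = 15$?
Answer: $247$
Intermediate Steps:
$V{\left(n \right)} = n^{2} + 3 n$ ($V{\left(n \right)} = \left(n^{2} + 2 n\right) + n = n^{2} + 3 n$)
$13 \left(L + V{\left(1 \right)}\right) = 13 \left(15 + 1 \left(3 + 1\right)\right) = 13 \left(15 + 1 \cdot 4\right) = 13 \left(15 + 4\right) = 13 \cdot 19 = 247$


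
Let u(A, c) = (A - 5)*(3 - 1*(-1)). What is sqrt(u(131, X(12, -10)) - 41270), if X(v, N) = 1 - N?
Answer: I*sqrt(40766) ≈ 201.91*I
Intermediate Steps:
u(A, c) = -20 + 4*A (u(A, c) = (-5 + A)*(3 + 1) = (-5 + A)*4 = -20 + 4*A)
sqrt(u(131, X(12, -10)) - 41270) = sqrt((-20 + 4*131) - 41270) = sqrt((-20 + 524) - 41270) = sqrt(504 - 41270) = sqrt(-40766) = I*sqrt(40766)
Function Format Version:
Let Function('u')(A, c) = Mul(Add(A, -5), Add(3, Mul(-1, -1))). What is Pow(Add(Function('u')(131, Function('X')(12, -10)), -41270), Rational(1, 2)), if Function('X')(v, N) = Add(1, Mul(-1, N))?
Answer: Mul(I, Pow(40766, Rational(1, 2))) ≈ Mul(201.91, I)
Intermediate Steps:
Function('u')(A, c) = Add(-20, Mul(4, A)) (Function('u')(A, c) = Mul(Add(-5, A), Add(3, 1)) = Mul(Add(-5, A), 4) = Add(-20, Mul(4, A)))
Pow(Add(Function('u')(131, Function('X')(12, -10)), -41270), Rational(1, 2)) = Pow(Add(Add(-20, Mul(4, 131)), -41270), Rational(1, 2)) = Pow(Add(Add(-20, 524), -41270), Rational(1, 2)) = Pow(Add(504, -41270), Rational(1, 2)) = Pow(-40766, Rational(1, 2)) = Mul(I, Pow(40766, Rational(1, 2)))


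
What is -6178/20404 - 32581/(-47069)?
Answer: 186995221/480197938 ≈ 0.38941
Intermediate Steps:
-6178/20404 - 32581/(-47069) = -6178*1/20404 - 32581*(-1/47069) = -3089/10202 + 32581/47069 = 186995221/480197938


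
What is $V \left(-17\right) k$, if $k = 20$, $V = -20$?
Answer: $6800$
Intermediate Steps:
$V \left(-17\right) k = \left(-20\right) \left(-17\right) 20 = 340 \cdot 20 = 6800$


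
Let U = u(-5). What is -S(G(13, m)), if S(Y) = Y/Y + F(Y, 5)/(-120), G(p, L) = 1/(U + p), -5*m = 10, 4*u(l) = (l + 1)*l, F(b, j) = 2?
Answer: -59/60 ≈ -0.98333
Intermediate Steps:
u(l) = l*(1 + l)/4 (u(l) = ((l + 1)*l)/4 = ((1 + l)*l)/4 = (l*(1 + l))/4 = l*(1 + l)/4)
U = 5 (U = (1/4)*(-5)*(1 - 5) = (1/4)*(-5)*(-4) = 5)
m = -2 (m = -1/5*10 = -2)
G(p, L) = 1/(5 + p)
S(Y) = 59/60 (S(Y) = Y/Y + 2/(-120) = 1 + 2*(-1/120) = 1 - 1/60 = 59/60)
-S(G(13, m)) = -1*59/60 = -59/60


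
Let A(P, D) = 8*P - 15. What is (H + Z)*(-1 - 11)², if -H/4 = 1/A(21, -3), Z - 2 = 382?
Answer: 939968/17 ≈ 55292.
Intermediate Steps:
Z = 384 (Z = 2 + 382 = 384)
A(P, D) = -15 + 8*P
H = -4/153 (H = -4/(-15 + 8*21) = -4/(-15 + 168) = -4/153 ≈ -0.026144)
(H + Z)*(-1 - 11)² = (-4/153 + 384)*(-1 - 11)² = (58748/153)*(-12)² = (58748/153)*144 = 939968/17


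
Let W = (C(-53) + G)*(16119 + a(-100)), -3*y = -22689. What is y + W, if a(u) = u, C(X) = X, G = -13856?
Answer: -222800708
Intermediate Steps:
y = 7563 (y = -⅓*(-22689) = 7563)
W = -222808271 (W = (-53 - 13856)*(16119 - 100) = -13909*16019 = -222808271)
y + W = 7563 - 222808271 = -222800708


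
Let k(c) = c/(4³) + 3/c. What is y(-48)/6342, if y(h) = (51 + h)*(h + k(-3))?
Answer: -3139/135296 ≈ -0.023201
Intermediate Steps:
k(c) = 3/c + c/64 (k(c) = c/64 + 3/c = 3/c + c/64)
y(h) = (51 + h)*(-67/64 + h) (y(h) = (51 + h)*(h + (3/(-3) + (1/64)*(-3))) = (51 + h)*(h + (3*(-⅓) - 3/64)) = (51 + h)*(h + (-1 - 3/64)) = (51 + h)*(h - 67/64) = (51 + h)*(-67/64 + h))
y(-48)/6342 = (-3417/64 + (-48)² + (3197/64)*(-48))/6342 = (-3417/64 + 2304 - 9591/4)*(1/6342) = -9417/64*1/6342 = -3139/135296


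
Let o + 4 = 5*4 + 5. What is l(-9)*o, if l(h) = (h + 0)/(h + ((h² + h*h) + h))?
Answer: -21/16 ≈ -1.3125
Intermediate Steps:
l(h) = h/(2*h + 2*h²) (l(h) = h/(h + ((h² + h²) + h)) = h/(h + (2*h² + h)) = h/(h + (h + 2*h²)) = h/(2*h + 2*h²))
o = 21 (o = -4 + (5*4 + 5) = -4 + (20 + 5) = -4 + 25 = 21)
l(-9)*o = (1/(2*(1 - 9)))*21 = ((½)/(-8))*21 = ((½)*(-⅛))*21 = -1/16*21 = -21/16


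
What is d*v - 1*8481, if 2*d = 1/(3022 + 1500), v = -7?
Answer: -10957453/1292 ≈ -8481.0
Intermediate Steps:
d = 1/9044 (d = 1/(2*(3022 + 1500)) = (1/2)/4522 = (1/2)*(1/4522) = 1/9044 ≈ 0.00011057)
d*v - 1*8481 = (1/9044)*(-7) - 1*8481 = -1/1292 - 8481 = -10957453/1292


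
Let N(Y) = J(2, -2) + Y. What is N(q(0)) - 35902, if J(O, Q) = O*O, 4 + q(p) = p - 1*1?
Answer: -35903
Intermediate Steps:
q(p) = -5 + p (q(p) = -4 + (p - 1*1) = -4 + (p - 1) = -4 + (-1 + p) = -5 + p)
J(O, Q) = O²
N(Y) = 4 + Y (N(Y) = 2² + Y = 4 + Y)
N(q(0)) - 35902 = (4 + (-5 + 0)) - 35902 = (4 - 5) - 35902 = -1 - 35902 = -35903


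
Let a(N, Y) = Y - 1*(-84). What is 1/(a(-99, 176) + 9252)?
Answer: 1/9512 ≈ 0.00010513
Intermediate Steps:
a(N, Y) = 84 + Y (a(N, Y) = Y + 84 = 84 + Y)
1/(a(-99, 176) + 9252) = 1/((84 + 176) + 9252) = 1/(260 + 9252) = 1/9512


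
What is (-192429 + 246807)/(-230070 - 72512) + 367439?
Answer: 55590186560/151291 ≈ 3.6744e+5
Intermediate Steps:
(-192429 + 246807)/(-230070 - 72512) + 367439 = 54378/(-302582) + 367439 = 54378*(-1/302582) + 367439 = -27189/151291 + 367439 = 55590186560/151291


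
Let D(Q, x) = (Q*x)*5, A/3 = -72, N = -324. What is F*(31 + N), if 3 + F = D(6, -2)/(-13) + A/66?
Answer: 69441/143 ≈ 485.60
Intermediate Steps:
A = -216 (A = 3*(-72) = -216)
D(Q, x) = 5*Q*x
F = -237/143 (F = -3 + ((5*6*(-2))/(-13) - 216/66) = -3 + (-60*(-1/13) - 216*1/66) = -3 + (60/13 - 36/11) = -3 + 192/143 = -237/143 ≈ -1.6573)
F*(31 + N) = -237*(31 - 324)/143 = -237/143*(-293) = 69441/143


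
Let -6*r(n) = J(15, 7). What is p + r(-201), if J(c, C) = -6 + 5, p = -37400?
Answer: -224399/6 ≈ -37400.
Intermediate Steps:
J(c, C) = -1
r(n) = 1/6 (r(n) = -1/6*(-1) = 1/6)
p + r(-201) = -37400 + 1/6 = -224399/6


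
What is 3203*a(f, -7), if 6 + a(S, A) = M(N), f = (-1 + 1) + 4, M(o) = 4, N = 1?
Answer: -6406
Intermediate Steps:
f = 4 (f = 0 + 4 = 4)
a(S, A) = -2 (a(S, A) = -6 + 4 = -2)
3203*a(f, -7) = 3203*(-2) = -6406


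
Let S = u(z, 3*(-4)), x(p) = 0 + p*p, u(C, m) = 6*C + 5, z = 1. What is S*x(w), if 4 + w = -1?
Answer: 275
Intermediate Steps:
w = -5 (w = -4 - 1 = -5)
u(C, m) = 5 + 6*C
x(p) = p**2 (x(p) = 0 + p**2 = p**2)
S = 11 (S = 5 + 6*1 = 5 + 6 = 11)
S*x(w) = 11*(-5)**2 = 11*25 = 275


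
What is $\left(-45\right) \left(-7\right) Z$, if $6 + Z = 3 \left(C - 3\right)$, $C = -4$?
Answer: $-8505$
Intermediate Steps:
$Z = -27$ ($Z = -6 + 3 \left(-4 - 3\right) = -6 + 3 \left(-7\right) = -6 - 21 = -27$)
$\left(-45\right) \left(-7\right) Z = \left(-45\right) \left(-7\right) \left(-27\right) = 315 \left(-27\right) = -8505$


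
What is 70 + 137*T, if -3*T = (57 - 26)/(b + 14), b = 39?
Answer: 6883/159 ≈ 43.289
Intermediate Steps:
T = -31/159 (T = -(57 - 26)/(3*(39 + 14)) = -31/(3*53) = -⅓*31/53 = -31/159 ≈ -0.19497)
70 + 137*T = 70 + 137*(-31/159) = 70 - 4247/159 = 6883/159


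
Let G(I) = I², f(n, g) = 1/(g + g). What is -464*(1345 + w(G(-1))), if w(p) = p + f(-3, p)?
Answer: -624776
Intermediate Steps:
f(n, g) = 1/(2*g)
w(p) = p + 1/(2*p)
-464*(1345 + w(G(-1))) = -464*(1345 + ((-1)² + 1/(2*((-1)²)))) = -464*(1345 + (1 + (½)/1)) = -464*(1345 + (1 + (½)*1)) = -464*(1345 + (1 + ½)) = -464*(1345 + 3/2) = -464*2693/2 = -624776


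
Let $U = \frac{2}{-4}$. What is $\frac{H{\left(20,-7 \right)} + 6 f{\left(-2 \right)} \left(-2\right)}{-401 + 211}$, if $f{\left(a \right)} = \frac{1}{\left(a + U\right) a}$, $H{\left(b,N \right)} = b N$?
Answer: $\frac{356}{475} \approx 0.74947$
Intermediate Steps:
$U = - \frac{1}{2}$ ($U = 2 \left(- \frac{1}{4}\right) = - \frac{1}{2} \approx -0.5$)
$H{\left(b,N \right)} = N b$
$f{\left(a \right)} = \frac{1}{a \left(- \frac{1}{2} + a\right)}$ ($f{\left(a \right)} = \frac{1}{\left(a - \frac{1}{2}\right) a} = \frac{1}{\left(- \frac{1}{2} + a\right) a} = \frac{1}{a \left(- \frac{1}{2} + a\right)}$)
$\frac{H{\left(20,-7 \right)} + 6 f{\left(-2 \right)} \left(-2\right)}{-401 + 211} = \frac{\left(-7\right) 20 + 6 \frac{2}{\left(-2\right) \left(-1 + 2 \left(-2\right)\right)} \left(-2\right)}{-401 + 211} = \frac{-140 + 6 \cdot 2 \left(- \frac{1}{2}\right) \frac{1}{-1 - 4} \left(-2\right)}{-190} = \left(-140 + 6 \cdot 2 \left(- \frac{1}{2}\right) \frac{1}{-5} \left(-2\right)\right) \left(- \frac{1}{190}\right) = \left(-140 + 6 \cdot 2 \left(- \frac{1}{2}\right) \left(- \frac{1}{5}\right) \left(-2\right)\right) \left(- \frac{1}{190}\right) = \left(-140 + 6 \cdot \frac{1}{5} \left(-2\right)\right) \left(- \frac{1}{190}\right) = \left(-140 + \frac{6}{5} \left(-2\right)\right) \left(- \frac{1}{190}\right) = \left(-140 - \frac{12}{5}\right) \left(- \frac{1}{190}\right) = \left(- \frac{712}{5}\right) \left(- \frac{1}{190}\right) = \frac{356}{475}$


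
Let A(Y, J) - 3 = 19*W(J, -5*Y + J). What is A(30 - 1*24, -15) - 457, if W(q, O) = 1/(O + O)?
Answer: -40879/90 ≈ -454.21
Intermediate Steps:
W(q, O) = 1/(2*O)
A(Y, J) = 3 + 19/(2*(J - 5*Y)) (A(Y, J) = 3 + 19*(1/(2*(-5*Y + J))) = 3 + 19*(1/(2*(J - 5*Y))) = 3 + 19/(2*(J - 5*Y)))
A(30 - 1*24, -15) - 457 = (19 - 30*(30 - 1*24) + 6*(-15))/(2*(-15 - 5*(30 - 1*24))) - 457 = (19 - 30*(30 - 24) - 90)/(2*(-15 - 5*(30 - 24))) - 457 = (19 - 30*6 - 90)/(2*(-15 - 5*6)) - 457 = (19 - 180 - 90)/(2*(-15 - 30)) - 457 = (½)*(-251)/(-45) - 457 = (½)*(-1/45)*(-251) - 457 = 251/90 - 457 = -40879/90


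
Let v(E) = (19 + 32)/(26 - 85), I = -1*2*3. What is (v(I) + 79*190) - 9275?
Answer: 338314/59 ≈ 5734.1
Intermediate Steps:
I = -6 (I = -2*3 = -6)
v(E) = -51/59 (v(E) = 51/(-59) = 51*(-1/59) = -51/59)
(v(I) + 79*190) - 9275 = (-51/59 + 79*190) - 9275 = (-51/59 + 15010) - 9275 = 885539/59 - 9275 = 338314/59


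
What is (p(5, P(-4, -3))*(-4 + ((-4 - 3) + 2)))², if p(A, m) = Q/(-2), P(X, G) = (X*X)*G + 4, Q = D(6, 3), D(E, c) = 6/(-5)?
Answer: 729/25 ≈ 29.160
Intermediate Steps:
D(E, c) = -6/5 (D(E, c) = 6*(-⅕) = -6/5)
Q = -6/5 ≈ -1.2000
P(X, G) = 4 + G*X² (P(X, G) = X²*G + 4 = G*X² + 4 = 4 + G*X²)
p(A, m) = ⅗ (p(A, m) = -6/5/(-2) = -6/5*(-½) = ⅗)
(p(5, P(-4, -3))*(-4 + ((-4 - 3) + 2)))² = (3*(-4 + ((-4 - 3) + 2))/5)² = (3*(-4 + (-7 + 2))/5)² = (3*(-4 - 5)/5)² = ((⅗)*(-9))² = (-27/5)² = 729/25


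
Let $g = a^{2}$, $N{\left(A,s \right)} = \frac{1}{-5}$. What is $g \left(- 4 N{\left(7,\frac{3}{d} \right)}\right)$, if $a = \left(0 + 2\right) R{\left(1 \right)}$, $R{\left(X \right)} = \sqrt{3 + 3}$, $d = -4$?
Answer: $\frac{96}{5} \approx 19.2$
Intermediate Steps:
$R{\left(X \right)} = \sqrt{6}$
$N{\left(A,s \right)} = - \frac{1}{5}$
$a = 2 \sqrt{6}$ ($a = \left(0 + 2\right) \sqrt{6} = 2 \sqrt{6} \approx 4.899$)
$g = 24$ ($g = \left(2 \sqrt{6}\right)^{2} = 24$)
$g \left(- 4 N{\left(7,\frac{3}{d} \right)}\right) = 24 \left(\left(-4\right) \left(- \frac{1}{5}\right)\right) = 24 \cdot \frac{4}{5} = \frac{96}{5}$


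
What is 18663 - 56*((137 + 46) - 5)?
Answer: 8695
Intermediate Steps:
18663 - 56*((137 + 46) - 5) = 18663 - 56*(183 - 5) = 18663 - 56*178 = 18663 - 9968 = 8695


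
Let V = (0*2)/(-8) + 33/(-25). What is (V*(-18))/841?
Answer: 594/21025 ≈ 0.028252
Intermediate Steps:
V = -33/25 (V = 0*(-1/8) + 33*(-1/25) = 0 - 33/25 = -33/25 ≈ -1.3200)
(V*(-18))/841 = -33/25*(-18)/841 = (594/25)*(1/841) = 594/21025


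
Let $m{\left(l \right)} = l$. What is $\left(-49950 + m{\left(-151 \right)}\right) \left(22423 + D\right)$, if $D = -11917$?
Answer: $-526361106$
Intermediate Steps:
$\left(-49950 + m{\left(-151 \right)}\right) \left(22423 + D\right) = \left(-49950 - 151\right) \left(22423 - 11917\right) = \left(-50101\right) 10506 = -526361106$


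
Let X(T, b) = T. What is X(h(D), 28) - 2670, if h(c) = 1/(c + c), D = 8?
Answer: -42719/16 ≈ -2669.9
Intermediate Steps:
h(c) = 1/(2*c)
X(h(D), 28) - 2670 = (½)/8 - 2670 = (½)*(⅛) - 2670 = 1/16 - 2670 = -42719/16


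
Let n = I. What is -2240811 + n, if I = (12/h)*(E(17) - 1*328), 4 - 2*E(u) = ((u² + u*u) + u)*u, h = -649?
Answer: -1454221737/649 ≈ -2.2407e+6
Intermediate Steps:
E(u) = 2 - u*(u + 2*u²)/2 (E(u) = 2 - ((u² + u*u) + u)*u/2 = 2 - ((u² + u²) + u)*u/2 = 2 - (2*u² + u)*u/2 = 2 - (u + 2*u²)*u/2 = 2 - u*(u + 2*u²)/2)
I = 64602/649 (I = (12/(-649))*((2 - 1*17³ - ½*17²) - 1*328) = (12*(-1/649))*((2 - 1*4913 - ½*289) - 328) = -12*((2 - 4913 - 289/2) - 328)/649 = -12*(-10111/2 - 328)/649 = -12/649*(-10767/2) = 64602/649 ≈ 99.541)
n = 64602/649 ≈ 99.541
-2240811 + n = -2240811 + 64602/649 = -1454221737/649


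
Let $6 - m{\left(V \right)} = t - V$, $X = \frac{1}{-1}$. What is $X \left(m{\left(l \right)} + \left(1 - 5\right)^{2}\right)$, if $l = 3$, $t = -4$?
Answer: $-29$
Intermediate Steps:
$X = -1$
$m{\left(V \right)} = 10 + V$ ($m{\left(V \right)} = 6 - \left(-4 - V\right) = 6 + \left(4 + V\right) = 10 + V$)
$X \left(m{\left(l \right)} + \left(1 - 5\right)^{2}\right) = - (\left(10 + 3\right) + \left(1 - 5\right)^{2}) = - (13 + \left(-4\right)^{2}) = - (13 + 16) = \left(-1\right) 29 = -29$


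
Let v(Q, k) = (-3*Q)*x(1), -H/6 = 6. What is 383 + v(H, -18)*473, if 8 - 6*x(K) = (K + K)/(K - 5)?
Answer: 72752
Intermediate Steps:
H = -36 (H = -6*6 = -36)
x(K) = 4/3 - K/(3*(-5 + K)) (x(K) = 4/3 - (K + K)/(6*(K - 5)) = 4/3 - 2*K/(6*(-5 + K)) = 4/3 - K/(3*(-5 + K)))
v(Q, k) = -17*Q/4 (v(Q, k) = (-3*Q)*((-20/3 + 1)/(-5 + 1)) = (-3*Q)*(-17/3/(-4)) = (-3*Q)*(-¼*(-17/3)) = -3*Q*(17/12) = -17*Q/4)
383 + v(H, -18)*473 = 383 - 17/4*(-36)*473 = 383 + 153*473 = 383 + 72369 = 72752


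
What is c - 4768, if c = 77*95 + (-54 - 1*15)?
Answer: 2478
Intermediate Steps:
c = 7246 (c = 7315 + (-54 - 15) = 7315 - 69 = 7246)
c - 4768 = 7246 - 4768 = 2478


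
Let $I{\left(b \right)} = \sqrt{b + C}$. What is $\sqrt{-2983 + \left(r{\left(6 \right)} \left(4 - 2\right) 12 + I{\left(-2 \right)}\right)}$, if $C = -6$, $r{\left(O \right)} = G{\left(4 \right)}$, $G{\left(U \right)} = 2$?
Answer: $\sqrt{-2935 + 2 i \sqrt{2}} \approx 0.0261 + 54.176 i$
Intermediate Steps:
$r{\left(O \right)} = 2$
$I{\left(b \right)} = \sqrt{-6 + b}$ ($I{\left(b \right)} = \sqrt{b - 6} = \sqrt{-6 + b}$)
$\sqrt{-2983 + \left(r{\left(6 \right)} \left(4 - 2\right) 12 + I{\left(-2 \right)}\right)} = \sqrt{-2983 + \left(2 \left(4 - 2\right) 12 + \sqrt{-6 - 2}\right)} = \sqrt{-2983 + \left(2 \cdot 2 \cdot 12 + \sqrt{-8}\right)} = \sqrt{-2983 + \left(4 \cdot 12 + 2 i \sqrt{2}\right)} = \sqrt{-2983 + \left(48 + 2 i \sqrt{2}\right)} = \sqrt{-2935 + 2 i \sqrt{2}}$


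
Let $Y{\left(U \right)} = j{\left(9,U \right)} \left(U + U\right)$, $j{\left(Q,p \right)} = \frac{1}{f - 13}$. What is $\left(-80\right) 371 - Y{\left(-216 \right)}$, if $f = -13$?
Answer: $- \frac{386056}{13} \approx -29697.0$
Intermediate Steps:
$j{\left(Q,p \right)} = - \frac{1}{26}$ ($j{\left(Q,p \right)} = \frac{1}{-13 - 13} = \frac{1}{-26} = - \frac{1}{26}$)
$Y{\left(U \right)} = - \frac{U}{13}$ ($Y{\left(U \right)} = - \frac{U + U}{26} = - \frac{2 U}{26} = - \frac{U}{13}$)
$\left(-80\right) 371 - Y{\left(-216 \right)} = \left(-80\right) 371 - \left(- \frac{1}{13}\right) \left(-216\right) = -29680 - \frac{216}{13} = - \frac{386056}{13}$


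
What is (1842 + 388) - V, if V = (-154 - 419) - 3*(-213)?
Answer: 2164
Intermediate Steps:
V = 66 (V = -573 + 639 = 66)
(1842 + 388) - V = (1842 + 388) - 1*66 = 2230 - 66 = 2164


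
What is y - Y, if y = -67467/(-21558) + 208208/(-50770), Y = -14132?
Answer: 2577734324441/182416610 ≈ 14131.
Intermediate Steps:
y = -177208079/182416610 (y = -67467*(-1/21558) + 208208*(-1/50770) = 22489/7186 - 104104/25385 = -177208079/182416610 ≈ -0.97145)
y - Y = -177208079/182416610 - 1*(-14132) = -177208079/182416610 + 14132 = 2577734324441/182416610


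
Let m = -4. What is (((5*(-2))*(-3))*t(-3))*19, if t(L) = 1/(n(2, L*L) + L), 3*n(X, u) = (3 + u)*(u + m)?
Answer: 570/17 ≈ 33.529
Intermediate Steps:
n(X, u) = (-4 + u)*(3 + u)/3 (n(X, u) = ((3 + u)*(u - 4))/3 = ((3 + u)*(-4 + u))/3 = ((-4 + u)*(3 + u))/3 = (-4 + u)*(3 + u)/3)
t(L) = 1/(-4 + L - L²/3 + L⁴/3) (t(L) = 1/((-4 - L*L/3 + (L*L)²/3) + L) = 1/((-4 - L²/3 + (L²)²/3) + L) = 1/((-4 - L²/3 + L⁴/3) + L) = 1/(-4 + L - L²/3 + L⁴/3))
(((5*(-2))*(-3))*t(-3))*19 = (((5*(-2))*(-3))*(3/(-12 + (-3)⁴ - 1*(-3)² + 3*(-3))))*19 = ((-10*(-3))*(3/(-12 + 81 - 1*9 - 9)))*19 = (30*(3/(-12 + 81 - 9 - 9)))*19 = (30*(3/51))*19 = (30*(3*(1/51)))*19 = (30*(1/17))*19 = (30/17)*19 = 570/17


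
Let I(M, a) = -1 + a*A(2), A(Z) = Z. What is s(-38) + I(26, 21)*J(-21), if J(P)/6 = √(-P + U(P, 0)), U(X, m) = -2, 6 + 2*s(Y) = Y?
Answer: -22 + 246*√19 ≈ 1050.3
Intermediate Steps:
s(Y) = -3 + Y/2
I(M, a) = -1 + 2*a (I(M, a) = -1 + a*2 = -1 + 2*a)
J(P) = 6*√(-2 - P) (J(P) = 6*√(-P - 2) = 6*√(-2 - P))
s(-38) + I(26, 21)*J(-21) = (-3 + (½)*(-38)) + (-1 + 2*21)*(6*√(-2 - 1*(-21))) = (-3 - 19) + (-1 + 42)*(6*√(-2 + 21)) = -22 + 41*(6*√19) = -22 + 246*√19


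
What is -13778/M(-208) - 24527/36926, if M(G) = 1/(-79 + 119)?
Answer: -20350681647/36926 ≈ -5.5112e+5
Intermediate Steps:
M(G) = 1/40
-13778/M(-208) - 24527/36926 = -13778/1/40 - 24527/36926 = -13778*40 - 24527*1/36926 = -551120 - 24527/36926 = -20350681647/36926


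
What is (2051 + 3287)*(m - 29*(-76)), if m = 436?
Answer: 14092320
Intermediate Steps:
(2051 + 3287)*(m - 29*(-76)) = (2051 + 3287)*(436 - 29*(-76)) = 5338*(436 + 2204) = 5338*2640 = 14092320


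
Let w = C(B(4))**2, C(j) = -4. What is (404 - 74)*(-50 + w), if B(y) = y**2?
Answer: -11220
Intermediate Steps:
w = 16 (w = (-4)**2 = 16)
(404 - 74)*(-50 + w) = (404 - 74)*(-50 + 16) = 330*(-34) = -11220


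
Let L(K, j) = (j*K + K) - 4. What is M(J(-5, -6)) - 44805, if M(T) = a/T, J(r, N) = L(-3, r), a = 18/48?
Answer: -2867517/64 ≈ -44805.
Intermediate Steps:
a = 3/8 (a = 18*(1/48) = 3/8 ≈ 0.37500)
L(K, j) = -4 + K + K*j (L(K, j) = (K*j + K) - 4 = (K + K*j) - 4 = -4 + K + K*j)
J(r, N) = -7 - 3*r (J(r, N) = -4 - 3 - 3*r = -7 - 3*r)
M(T) = 3/(8*T)
M(J(-5, -6)) - 44805 = 3/(8*(-7 - 3*(-5))) - 44805 = 3/(8*(-7 + 15)) - 44805 = (3/8)/8 - 44805 = (3/8)*(⅛) - 44805 = 3/64 - 44805 = -2867517/64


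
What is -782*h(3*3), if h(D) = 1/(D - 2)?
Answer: -782/7 ≈ -111.71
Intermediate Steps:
h(D) = 1/(-2 + D)
-782*h(3*3) = -782/(-2 + 3*3) = -782/(-2 + 9) = -782/7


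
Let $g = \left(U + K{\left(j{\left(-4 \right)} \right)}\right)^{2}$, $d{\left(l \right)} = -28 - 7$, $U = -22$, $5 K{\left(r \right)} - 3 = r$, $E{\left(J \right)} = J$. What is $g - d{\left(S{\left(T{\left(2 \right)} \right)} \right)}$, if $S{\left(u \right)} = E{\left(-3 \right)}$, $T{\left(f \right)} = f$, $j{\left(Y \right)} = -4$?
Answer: $\frac{13196}{25} \approx 527.84$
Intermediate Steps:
$K{\left(r \right)} = \frac{3}{5} + \frac{r}{5}$
$S{\left(u \right)} = -3$
$d{\left(l \right)} = -35$
$g = \frac{12321}{25}$ ($g = \left(-22 + \left(\frac{3}{5} + \frac{1}{5} \left(-4\right)\right)\right)^{2} = \left(-22 + \left(\frac{3}{5} - \frac{4}{5}\right)\right)^{2} = \left(-22 - \frac{1}{5}\right)^{2} = \left(- \frac{111}{5}\right)^{2} = \frac{12321}{25} \approx 492.84$)
$g - d{\left(S{\left(T{\left(2 \right)} \right)} \right)} = \frac{12321}{25} - -35 = \frac{12321}{25} + 35 = \frac{13196}{25}$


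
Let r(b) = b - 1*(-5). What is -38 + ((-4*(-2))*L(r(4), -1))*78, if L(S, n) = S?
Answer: 5578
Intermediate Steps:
r(b) = 5 + b (r(b) = b + 5 = 5 + b)
-38 + ((-4*(-2))*L(r(4), -1))*78 = -38 + ((-4*(-2))*(5 + 4))*78 = -38 + (8*9)*78 = -38 + 72*78 = -38 + 5616 = 5578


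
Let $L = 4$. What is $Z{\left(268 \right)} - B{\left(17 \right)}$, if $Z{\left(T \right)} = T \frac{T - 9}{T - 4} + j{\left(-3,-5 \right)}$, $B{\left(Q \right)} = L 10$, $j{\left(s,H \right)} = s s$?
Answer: $\frac{15307}{66} \approx 231.92$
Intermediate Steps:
$j{\left(s,H \right)} = s^{2}$
$B{\left(Q \right)} = 40$ ($B{\left(Q \right)} = 4 \cdot 10 = 40$)
$Z{\left(T \right)} = 9 + \frac{T \left(-9 + T\right)}{-4 + T}$ ($Z{\left(T \right)} = T \frac{T - 9}{T - 4} + \left(-3\right)^{2} = T \frac{-9 + T}{-4 + T} + 9 = \frac{T \left(-9 + T\right)}{-4 + T} + 9 = 9 + \frac{T \left(-9 + T\right)}{-4 + T}$)
$Z{\left(268 \right)} - B{\left(17 \right)} = \frac{-36 + 268^{2}}{-4 + 268} - 40 = \frac{-36 + 71824}{264} - 40 = \frac{1}{264} \cdot 71788 - 40 = \frac{17947}{66} - 40 = \frac{15307}{66}$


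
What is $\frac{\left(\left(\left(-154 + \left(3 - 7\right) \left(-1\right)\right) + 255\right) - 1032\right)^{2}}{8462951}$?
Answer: $\frac{859329}{8462951} \approx 0.10154$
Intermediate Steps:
$\frac{\left(\left(\left(-154 + \left(3 - 7\right) \left(-1\right)\right) + 255\right) - 1032\right)^{2}}{8462951} = \left(\left(\left(-154 - -4\right) + 255\right) - 1032\right)^{2} \cdot \frac{1}{8462951} = \left(\left(\left(-154 + 4\right) + 255\right) - 1032\right)^{2} \cdot \frac{1}{8462951} = \left(\left(-150 + 255\right) - 1032\right)^{2} \cdot \frac{1}{8462951} = \left(105 - 1032\right)^{2} \cdot \frac{1}{8462951} = \left(-927\right)^{2} \cdot \frac{1}{8462951} = 859329 \cdot \frac{1}{8462951} = \frac{859329}{8462951}$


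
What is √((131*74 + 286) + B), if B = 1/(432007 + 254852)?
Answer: √4708317353779239/686859 ≈ 99.900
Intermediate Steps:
B = 1/686859 ≈ 1.4559e-6
√((131*74 + 286) + B) = √((131*74 + 286) + 1/686859) = √((9694 + 286) + 1/686859) = √(9980 + 1/686859) = √(6854852821/686859) = √4708317353779239/686859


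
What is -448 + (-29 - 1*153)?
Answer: -630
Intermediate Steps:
-448 + (-29 - 1*153) = -448 + (-29 - 153) = -448 - 182 = -630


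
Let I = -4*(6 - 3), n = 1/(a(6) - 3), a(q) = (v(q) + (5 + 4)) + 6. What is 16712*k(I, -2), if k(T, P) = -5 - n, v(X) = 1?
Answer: -1102992/13 ≈ -84846.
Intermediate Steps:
a(q) = 16 (a(q) = (1 + (5 + 4)) + 6 = (1 + 9) + 6 = 10 + 6 = 16)
n = 1/13 (n = 1/(16 - 3) = 1/13 ≈ 0.076923)
I = -12 (I = -4*3 = -12)
k(T, P) = -66/13 (k(T, P) = -5 - 1*1/13 = -5 - 1/13 = -66/13)
16712*k(I, -2) = 16712*(-66/13) = -1102992/13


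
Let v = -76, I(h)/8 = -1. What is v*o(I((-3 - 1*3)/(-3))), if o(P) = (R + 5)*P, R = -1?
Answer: 2432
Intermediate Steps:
I(h) = -8 (I(h) = 8*(-1) = -8)
o(P) = 4*P (o(P) = (-1 + 5)*P = 4*P)
v*o(I((-3 - 1*3)/(-3))) = -304*(-8) = -76*(-32) = 2432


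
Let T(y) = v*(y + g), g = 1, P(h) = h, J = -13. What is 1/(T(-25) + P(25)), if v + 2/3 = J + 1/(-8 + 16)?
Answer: 1/350 ≈ 0.0028571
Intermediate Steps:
v = -325/24 (v = -2/3 + (-13 + 1/(-8 + 16)) = -2/3 + (-13 + 1/8) = -2/3 - 103/8 = -325/24 ≈ -13.542)
T(y) = -325/24 - 325*y/24 (T(y) = -325*(y + 1)/24 = -325*(1 + y)/24 = -325/24 - 325*y/24)
1/(T(-25) + P(25)) = 1/((-325/24 - 325/24*(-25)) + 25) = 1/((-325/24 + 8125/24) + 25) = 1/(325 + 25) = 1/350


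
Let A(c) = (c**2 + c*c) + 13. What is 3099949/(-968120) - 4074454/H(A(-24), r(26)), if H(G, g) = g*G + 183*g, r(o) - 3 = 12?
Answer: -200362068763/978769320 ≈ -204.71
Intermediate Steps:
A(c) = 13 + 2*c**2 (A(c) = (c**2 + c**2) + 13 = 2*c**2 + 13 = 13 + 2*c**2)
r(o) = 15 (r(o) = 3 + 12 = 15)
H(G, g) = 183*g + G*g (H(G, g) = G*g + 183*g = 183*g + G*g)
3099949/(-968120) - 4074454/H(A(-24), r(26)) = 3099949/(-968120) - 4074454*1/(15*(183 + (13 + 2*(-24)**2))) = 3099949*(-1/968120) - 4074454*1/(15*(183 + (13 + 2*576))) = -3099949/968120 - 4074454*1/(15*(183 + (13 + 1152))) = -3099949/968120 - 4074454*1/(15*(183 + 1165)) = -3099949/968120 - 4074454/(15*1348) = -3099949/968120 - 4074454/20220 = -3099949/968120 - 4074454*1/20220 = -3099949/968120 - 2037227/10110 = -200362068763/978769320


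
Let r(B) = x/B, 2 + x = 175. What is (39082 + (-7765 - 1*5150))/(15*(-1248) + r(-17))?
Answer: -444839/318413 ≈ -1.3971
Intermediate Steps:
x = 173 (x = -2 + 175 = 173)
r(B) = 173/B
(39082 + (-7765 - 1*5150))/(15*(-1248) + r(-17)) = (39082 + (-7765 - 1*5150))/(15*(-1248) + 173/(-17)) = (39082 + (-7765 - 5150))/(-18720 + 173*(-1/17)) = (39082 - 12915)/(-18720 - 173/17) = 26167/(-318413/17) = 26167*(-17/318413) = -444839/318413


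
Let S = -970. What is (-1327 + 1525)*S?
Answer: -192060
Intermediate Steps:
(-1327 + 1525)*S = (-1327 + 1525)*(-970) = 198*(-970) = -192060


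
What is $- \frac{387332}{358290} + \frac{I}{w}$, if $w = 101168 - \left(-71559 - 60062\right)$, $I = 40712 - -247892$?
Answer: $\frac{6618649106}{41702985405} \approx 0.15871$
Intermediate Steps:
$I = 288604$ ($I = 40712 + 247892 = 288604$)
$w = 232789$ ($w = 101168 - -131621 = 101168 + 131621 = 232789$)
$- \frac{387332}{358290} + \frac{I}{w} = - \frac{387332}{358290} + \frac{288604}{232789} = \left(-387332\right) \frac{1}{358290} + 288604 \cdot \frac{1}{232789} = - \frac{193666}{179145} + \frac{288604}{232789} = \frac{6618649106}{41702985405}$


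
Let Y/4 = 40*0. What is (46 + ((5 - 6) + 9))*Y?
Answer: 0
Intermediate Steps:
Y = 0 (Y = 4*(40*0) = 4*0 = 0)
(46 + ((5 - 6) + 9))*Y = (46 + ((5 - 6) + 9))*0 = (46 + (-1 + 9))*0 = (46 + 8)*0 = 54*0 = 0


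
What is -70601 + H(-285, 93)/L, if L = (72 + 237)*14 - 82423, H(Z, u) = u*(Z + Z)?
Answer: -5513673287/78097 ≈ -70600.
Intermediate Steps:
H(Z, u) = 2*Z*u (H(Z, u) = u*(2*Z) = 2*Z*u)
L = -78097 (L = 309*14 - 82423 = 4326 - 82423 = -78097)
-70601 + H(-285, 93)/L = -70601 + (2*(-285)*93)/(-78097) = -70601 - 53010*(-1/78097) = -70601 + 53010/78097 = -5513673287/78097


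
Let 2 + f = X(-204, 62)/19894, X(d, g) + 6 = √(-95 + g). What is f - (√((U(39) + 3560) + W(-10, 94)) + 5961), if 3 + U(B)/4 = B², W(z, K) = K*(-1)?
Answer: -59313964/9947 - √9538 + I*√33/19894 ≈ -6060.7 + 0.00028876*I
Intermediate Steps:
W(z, K) = -K
X(d, g) = -6 + √(-95 + g)
U(B) = -12 + 4*B²
f = -19897/9947 + I*√33/19894 (f = -2 + (-6 + √(-95 + 62))/19894 = -2 + (-6 + √(-33))*(1/19894) = -2 + (-6 + I*√33)*(1/19894) = -2 + (-3/9947 + I*√33/19894) = -19897/9947 + I*√33/19894 ≈ -2.0003 + 0.00028876*I)
f - (√((U(39) + 3560) + W(-10, 94)) + 5961) = (-19897/9947 + I*√33/19894) - (√(((-12 + 4*39²) + 3560) - 1*94) + 5961) = (-19897/9947 + I*√33/19894) - (√(((-12 + 4*1521) + 3560) - 94) + 5961) = (-19897/9947 + I*√33/19894) - (√(((-12 + 6084) + 3560) - 94) + 5961) = (-19897/9947 + I*√33/19894) - (√((6072 + 3560) - 94) + 5961) = (-19897/9947 + I*√33/19894) - (√(9632 - 94) + 5961) = (-19897/9947 + I*√33/19894) - (√9538 + 5961) = (-19897/9947 + I*√33/19894) - (5961 + √9538) = (-19897/9947 + I*√33/19894) + (-5961 - √9538) = -59313964/9947 - √9538 + I*√33/19894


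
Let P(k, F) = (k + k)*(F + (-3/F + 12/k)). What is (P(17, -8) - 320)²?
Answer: 4932841/16 ≈ 3.0830e+5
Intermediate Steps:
P(k, F) = 2*k*(F - 3/F + 12/k) (P(k, F) = (2*k)*(F - 3/F + 12/k) = 2*k*(F - 3/F + 12/k))
(P(17, -8) - 320)² = ((24 - 6*17/(-8) + 2*(-8)*17) - 320)² = ((24 - 6*17*(-⅛) - 272) - 320)² = ((24 + 51/4 - 272) - 320)² = (-941/4 - 320)² = (-2221/4)² = 4932841/16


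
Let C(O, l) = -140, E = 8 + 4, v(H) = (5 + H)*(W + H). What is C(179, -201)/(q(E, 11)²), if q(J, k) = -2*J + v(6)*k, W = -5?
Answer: -140/9409 ≈ -0.014879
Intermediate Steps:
v(H) = (-5 + H)*(5 + H) (v(H) = (5 + H)*(-5 + H) = (-5 + H)*(5 + H))
E = 12
q(J, k) = -2*J + 11*k (q(J, k) = -2*J + (-25 + 6²)*k = -2*J + (-25 + 36)*k = -2*J + 11*k)
C(179, -201)/(q(E, 11)²) = -140/(-2*12 + 11*11)² = -140/(-24 + 121)² = -140/(97²) = -140/9409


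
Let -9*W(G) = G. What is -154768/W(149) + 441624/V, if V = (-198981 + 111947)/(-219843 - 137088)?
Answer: 11803997899332/6484033 ≈ 1.8205e+6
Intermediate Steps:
W(G) = -G/9
V = 87034/356931 (V = -87034/(-356931) = -87034*(-1/356931) = 87034/356931 ≈ 0.24384)
-154768/W(149) + 441624/V = -154768/((-1/9*149)) + 441624/(87034/356931) = -154768/(-149/9) + 441624*(356931/87034) = -154768*(-9/149) + 78814647972/43517 = 1392912/149 + 78814647972/43517 = 11803997899332/6484033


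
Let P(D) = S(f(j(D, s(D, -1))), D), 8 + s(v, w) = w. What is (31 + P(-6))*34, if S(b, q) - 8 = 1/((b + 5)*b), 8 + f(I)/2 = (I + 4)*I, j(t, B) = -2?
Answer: 302345/228 ≈ 1326.1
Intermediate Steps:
s(v, w) = -8 + w
f(I) = -16 + 2*I*(4 + I) (f(I) = -16 + 2*((I + 4)*I) = -16 + 2*((4 + I)*I) = -16 + 2*(I*(4 + I)) = -16 + 2*I*(4 + I))
S(b, q) = 8 + 1/(b*(5 + b)) (S(b, q) = 8 + 1/((b + 5)*b) = 8 + 1/((5 + b)*b) = 8 + 1/(b*(5 + b)))
P(D) = 3649/456 (P(D) = (1 + 8*(-16 + 2*(-2)² + 8*(-2))² + 40*(-16 + 2*(-2)² + 8*(-2)))/((-16 + 2*(-2)² + 8*(-2))*(5 + (-16 + 2*(-2)² + 8*(-2)))) = (1 + 8*(-16 + 2*4 - 16)² + 40*(-16 + 2*4 - 16))/((-16 + 2*4 - 16)*(5 + (-16 + 2*4 - 16))) = (1 + 8*(-16 + 8 - 16)² + 40*(-16 + 8 - 16))/((-16 + 8 - 16)*(5 + (-16 + 8 - 16))) = (1 + 8*(-24)² + 40*(-24))/((-24)*(5 - 24)) = -1/24*(1 + 8*576 - 960)/(-19) = -1/24*(-1/19)*(1 + 4608 - 960) = -1/24*(-1/19)*3649 = 3649/456)
(31 + P(-6))*34 = (31 + 3649/456)*34 = (17785/456)*34 = 302345/228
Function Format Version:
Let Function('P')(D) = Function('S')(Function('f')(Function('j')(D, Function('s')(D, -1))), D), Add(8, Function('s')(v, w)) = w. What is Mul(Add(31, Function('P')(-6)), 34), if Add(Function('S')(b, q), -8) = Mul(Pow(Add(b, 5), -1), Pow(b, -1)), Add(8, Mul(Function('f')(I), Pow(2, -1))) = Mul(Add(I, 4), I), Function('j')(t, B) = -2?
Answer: Rational(302345, 228) ≈ 1326.1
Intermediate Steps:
Function('s')(v, w) = Add(-8, w)
Function('f')(I) = Add(-16, Mul(2, I, Add(4, I))) (Function('f')(I) = Add(-16, Mul(2, Mul(Add(I, 4), I))) = Add(-16, Mul(2, Mul(Add(4, I), I))) = Add(-16, Mul(2, Mul(I, Add(4, I)))) = Add(-16, Mul(2, I, Add(4, I))))
Function('S')(b, q) = Add(8, Mul(Pow(b, -1), Pow(Add(5, b), -1))) (Function('S')(b, q) = Add(8, Mul(Pow(Add(b, 5), -1), Pow(b, -1))) = Add(8, Mul(Pow(Add(5, b), -1), Pow(b, -1))) = Add(8, Mul(Pow(b, -1), Pow(Add(5, b), -1))))
Function('P')(D) = Rational(3649, 456) (Function('P')(D) = Mul(Pow(Add(-16, Mul(2, Pow(-2, 2)), Mul(8, -2)), -1), Pow(Add(5, Add(-16, Mul(2, Pow(-2, 2)), Mul(8, -2))), -1), Add(1, Mul(8, Pow(Add(-16, Mul(2, Pow(-2, 2)), Mul(8, -2)), 2)), Mul(40, Add(-16, Mul(2, Pow(-2, 2)), Mul(8, -2))))) = Mul(Pow(Add(-16, Mul(2, 4), -16), -1), Pow(Add(5, Add(-16, Mul(2, 4), -16)), -1), Add(1, Mul(8, Pow(Add(-16, Mul(2, 4), -16), 2)), Mul(40, Add(-16, Mul(2, 4), -16)))) = Mul(Pow(Add(-16, 8, -16), -1), Pow(Add(5, Add(-16, 8, -16)), -1), Add(1, Mul(8, Pow(Add(-16, 8, -16), 2)), Mul(40, Add(-16, 8, -16)))) = Mul(Pow(-24, -1), Pow(Add(5, -24), -1), Add(1, Mul(8, Pow(-24, 2)), Mul(40, -24))) = Mul(Rational(-1, 24), Pow(-19, -1), Add(1, Mul(8, 576), -960)) = Mul(Rational(-1, 24), Rational(-1, 19), Add(1, 4608, -960)) = Mul(Rational(-1, 24), Rational(-1, 19), 3649) = Rational(3649, 456))
Mul(Add(31, Function('P')(-6)), 34) = Mul(Add(31, Rational(3649, 456)), 34) = Mul(Rational(17785, 456), 34) = Rational(302345, 228)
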